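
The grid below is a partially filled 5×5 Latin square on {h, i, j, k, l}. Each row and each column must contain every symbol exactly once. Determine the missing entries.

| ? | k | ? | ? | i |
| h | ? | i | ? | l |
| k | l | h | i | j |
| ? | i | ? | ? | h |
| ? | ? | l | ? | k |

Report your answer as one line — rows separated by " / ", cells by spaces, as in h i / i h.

l k j h i / h j i k l / k l h i j / j i k l h / i h l j k

At row 1, column 3: row 1 has {i,k}; column 3 has {h,i,l}; that leaves j.
At row 2, column 2: row 2 has {h,i,l}; column 2 has {i,k,l}; that leaves j.
At row 2, column 4: row 2 has {h,i,j,l}; column 4 has {i}; that leaves k.
At row 4, column 3: row 4 has {h,i}; column 3 has {h,i,j,l}; that leaves k.
At row 5, column 2: row 5 has {k,l}; column 2 has {i,j,k,l}; that leaves h.
At row 5, column 4: row 5 has {h,k,l}; column 4 has {i,k}; that leaves j.
At row 1, column 1: row 1 has {i,j,k}; column 1 has {h,k}; that leaves l.
At row 1, column 4: row 1 has {i,j,k,l}; column 4 has {i,j,k}; that leaves h.
At row 4, column 1: row 4 has {h,i,k}; column 1 has {h,k,l}; that leaves j.
At row 4, column 4: row 4 has {h,i,j,k}; column 4 has {h,i,j,k}; that leaves l.
At row 5, column 1: row 5 has {h,j,k,l}; column 1 has {h,j,k,l}; that leaves i.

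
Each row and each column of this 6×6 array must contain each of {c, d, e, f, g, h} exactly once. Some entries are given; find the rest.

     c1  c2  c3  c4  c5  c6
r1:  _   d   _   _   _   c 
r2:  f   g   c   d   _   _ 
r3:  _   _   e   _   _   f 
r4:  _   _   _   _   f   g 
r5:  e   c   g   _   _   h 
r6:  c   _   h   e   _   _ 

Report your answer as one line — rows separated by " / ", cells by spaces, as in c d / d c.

(r1,c3): row 1 has {c,d}; column 3 has {c,e,g,h}, so it must be f.
(r2,c6): row 2 has {c,d,f,g}; column 6 has {c,f,g,h}, so it must be e.
(r3,c2): row 3 has {e,f}; column 2 has {c,d,g}, so it must be h.
(r4,c2): row 4 has {f,g}; column 2 has {c,d,g,h}, so it must be e.
(r4,c3): row 4 has {e,f,g}; column 3 has {c,e,f,g,h}, so it must be d.
(r5,c4): row 5 has {c,e,g,h}; column 4 has {d,e}, so it must be f.
(r5,c5): row 5 has {c,e,f,g,h}; column 5 has {f}, so it must be d.
(r6,c2): row 6 has {c,e,h}; column 2 has {c,d,e,g,h}, so it must be f.
(r6,c5): row 6 has {c,e,f,h}; column 5 has {d,f}, so it must be g.
(r6,c6): row 6 has {c,e,f,g,h}; column 6 has {c,e,f,g,h}, so it must be d.
(r2,c5): row 2 has {c,d,e,f,g}; column 5 has {d,f,g}, so it must be h.
(r3,c5): row 3 has {e,f,h}; column 5 has {d,f,g,h}, so it must be c.
(r4,c1): row 4 has {d,e,f,g}; column 1 has {c,e,f}, so it must be h.
(r4,c4): row 4 has {d,e,f,g,h}; column 4 has {d,e,f}, so it must be c.
(r1,c1): row 1 has {c,d,f}; column 1 has {c,e,f,h}, so it must be g.
(r1,c4): row 1 has {c,d,f,g}; column 4 has {c,d,e,f}, so it must be h.
(r1,c5): row 1 has {c,d,f,g,h}; column 5 has {c,d,f,g,h}, so it must be e.
(r3,c1): row 3 has {c,e,f,h}; column 1 has {c,e,f,g,h}, so it must be d.
(r3,c4): row 3 has {c,d,e,f,h}; column 4 has {c,d,e,f,h}, so it must be g.

g d f h e c / f g c d h e / d h e g c f / h e d c f g / e c g f d h / c f h e g d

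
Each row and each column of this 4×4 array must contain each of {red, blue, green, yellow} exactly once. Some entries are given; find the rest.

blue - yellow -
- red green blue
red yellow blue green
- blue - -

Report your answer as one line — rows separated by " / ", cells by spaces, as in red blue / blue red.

blue green yellow red / yellow red green blue / red yellow blue green / green blue red yellow

(r1,c2) = green
(r1,c4) = red
(r2,c1) = yellow
(r4,c1) = green
(r4,c3) = red
(r4,c4) = yellow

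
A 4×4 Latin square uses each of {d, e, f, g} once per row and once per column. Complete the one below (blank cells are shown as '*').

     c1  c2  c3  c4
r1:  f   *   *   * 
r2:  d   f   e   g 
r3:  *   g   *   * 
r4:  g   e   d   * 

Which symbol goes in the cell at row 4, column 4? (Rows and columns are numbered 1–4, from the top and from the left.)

f

(r1,c2) = d
(r1,c3) = g
(r1,c4) = e
(r3,c1) = e
(r3,c3) = f
(r3,c4) = d
(r4,c4) = f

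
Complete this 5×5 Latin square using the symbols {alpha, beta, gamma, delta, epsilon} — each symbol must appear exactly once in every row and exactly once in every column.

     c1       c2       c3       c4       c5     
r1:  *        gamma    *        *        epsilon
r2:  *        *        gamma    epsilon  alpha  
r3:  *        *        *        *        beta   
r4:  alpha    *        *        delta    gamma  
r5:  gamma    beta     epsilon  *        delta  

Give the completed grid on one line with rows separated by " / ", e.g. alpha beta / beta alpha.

(r2,c2) = delta
(r4,c2) = epsilon
(r4,c3) = beta
(r5,c4) = alpha
(r1,c4) = beta
(r2,c1) = beta
(r3,c2) = alpha
(r3,c3) = delta
(r3,c4) = gamma
(r1,c1) = delta
(r1,c3) = alpha
(r3,c1) = epsilon

delta gamma alpha beta epsilon / beta delta gamma epsilon alpha / epsilon alpha delta gamma beta / alpha epsilon beta delta gamma / gamma beta epsilon alpha delta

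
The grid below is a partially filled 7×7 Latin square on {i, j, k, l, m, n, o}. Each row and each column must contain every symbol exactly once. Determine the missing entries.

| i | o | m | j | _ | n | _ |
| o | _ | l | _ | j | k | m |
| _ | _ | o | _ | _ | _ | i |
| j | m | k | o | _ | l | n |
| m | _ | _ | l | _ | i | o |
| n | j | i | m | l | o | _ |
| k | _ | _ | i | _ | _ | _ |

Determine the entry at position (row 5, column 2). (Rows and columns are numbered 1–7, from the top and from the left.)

(r1,c5) = k
(r1,c7) = l
(r2,c4) = n
(r3,c1) = l
(r3,c4) = k
(r4,c5) = i
(r5,c5) = n
(r6,c7) = k
(r7,c7) = j
(r2,c2) = i
(r3,c2) = n
(r3,c5) = m
(r3,c6) = j
(r5,c2) = k

k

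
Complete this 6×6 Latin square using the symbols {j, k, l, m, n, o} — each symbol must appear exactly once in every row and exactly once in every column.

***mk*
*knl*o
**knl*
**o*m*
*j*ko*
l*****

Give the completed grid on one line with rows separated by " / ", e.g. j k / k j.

(r2,c5) = j
(r4,c4) = j
(r6,c4) = o
(r6,c5) = n
(r2,c1) = m
(r5,c1) = n
(r6,c2) = m
(r6,c3) = j
(r6,c6) = k
(r1,c3) = l
(r3,c2) = o
(r4,c1) = k
(r5,c3) = m
(r5,c6) = l
(r1,c2) = n
(r1,c6) = j
(r3,c1) = j
(r3,c6) = m
(r4,c2) = l
(r4,c6) = n
(r1,c1) = o

o n l m k j / m k n l j o / j o k n l m / k l o j m n / n j m k o l / l m j o n k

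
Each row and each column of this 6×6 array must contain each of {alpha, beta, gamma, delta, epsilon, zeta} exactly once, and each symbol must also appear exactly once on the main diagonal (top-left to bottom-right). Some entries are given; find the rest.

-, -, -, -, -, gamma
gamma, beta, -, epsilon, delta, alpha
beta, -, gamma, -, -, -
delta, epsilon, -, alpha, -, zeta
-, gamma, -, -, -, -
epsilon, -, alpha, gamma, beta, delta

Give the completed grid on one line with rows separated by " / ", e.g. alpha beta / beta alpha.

zeta delta epsilon beta alpha gamma / gamma beta zeta epsilon delta alpha / beta alpha gamma delta zeta epsilon / delta epsilon beta alpha gamma zeta / alpha gamma delta zeta epsilon beta / epsilon zeta alpha gamma beta delta

(r1,c1) = zeta
(r2,c3) = zeta
(r3,c6) = epsilon
(r4,c3) = beta
(r4,c5) = gamma
(r5,c1) = alpha
(r5,c5) = epsilon
(r5,c6) = beta
(r6,c2) = zeta
(r1,c5) = alpha
(r3,c5) = zeta
(r5,c3) = delta
(r5,c4) = zeta
(r1,c2) = delta
(r1,c3) = epsilon
(r1,c4) = beta
(r3,c2) = alpha
(r3,c4) = delta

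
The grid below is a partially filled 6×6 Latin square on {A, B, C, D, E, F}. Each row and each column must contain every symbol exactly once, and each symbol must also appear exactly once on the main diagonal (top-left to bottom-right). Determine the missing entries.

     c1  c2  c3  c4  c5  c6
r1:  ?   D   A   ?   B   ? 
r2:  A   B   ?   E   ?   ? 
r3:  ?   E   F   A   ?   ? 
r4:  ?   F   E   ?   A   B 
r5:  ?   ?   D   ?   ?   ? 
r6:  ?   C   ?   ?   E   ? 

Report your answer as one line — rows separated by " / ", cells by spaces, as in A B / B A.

E D A C B F / A B C E F D / B E F A D C / C F E D A B / F A D B C E / D C B F E A

Cell (r2,c3): row 2 has {A,B,E}; column 3 has {A,D,E,F} → C.
Cell (r5,c2): row 5 has {D}; column 2 has {B,C,D,E,F} → A.
Cell (r5,c5): row 5 has {A,D}; column 5 has {A,B,E}; the diagonal has {B,F} → C.
Cell (r6,c3): row 6 has {C,E}; column 3 has {A,C,D,E,F} → B.
Cell (r1,c1): row 1 has {A,B,D}; column 1 has {A}; the diagonal has {B,C,F} → E.
Cell (r3,c5): row 3 has {A,E,F}; column 5 has {A,B,C,E} → D.
Cell (r3,c6): row 3 has {A,D,E,F}; column 6 has {B} → C.
Cell (r4,c4): row 4 has {A,B,E,F}; column 4 has {A,E}; the diagonal has {B,C,E,F} → D.
Cell (r6,c4): row 6 has {B,C,E}; column 4 has {A,D,E} → F.
Cell (r6,c6): row 6 has {B,C,E,F}; column 6 has {B,C}; the diagonal has {B,C,D,E,F} → A.
Cell (r1,c4): row 1 has {A,B,D,E}; column 4 has {A,D,E,F} → C.
Cell (r1,c6): row 1 has {A,B,C,D,E}; column 6 has {A,B,C} → F.
Cell (r2,c5): row 2 has {A,B,C,E}; column 5 has {A,B,C,D,E} → F.
Cell (r2,c6): row 2 has {A,B,C,E,F}; column 6 has {A,B,C,F} → D.
Cell (r3,c1): row 3 has {A,C,D,E,F}; column 1 has {A,E} → B.
Cell (r4,c1): row 4 has {A,B,D,E,F}; column 1 has {A,B,E} → C.
Cell (r5,c1): row 5 has {A,C,D}; column 1 has {A,B,C,E} → F.
Cell (r5,c4): row 5 has {A,C,D,F}; column 4 has {A,C,D,E,F} → B.
Cell (r5,c6): row 5 has {A,B,C,D,F}; column 6 has {A,B,C,D,F} → E.
Cell (r6,c1): row 6 has {A,B,C,E,F}; column 1 has {A,B,C,E,F} → D.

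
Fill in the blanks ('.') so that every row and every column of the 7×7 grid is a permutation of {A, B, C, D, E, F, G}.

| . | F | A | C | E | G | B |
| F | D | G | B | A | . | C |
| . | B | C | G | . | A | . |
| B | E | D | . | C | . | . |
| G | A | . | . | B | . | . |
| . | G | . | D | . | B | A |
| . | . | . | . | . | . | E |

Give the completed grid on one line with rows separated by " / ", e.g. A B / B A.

(r1,c1): row 1 has {A,B,C,E,F,G}; column 1 has {B,F,G}, so it must be D.
(r2,c6): row 2 has {A,B,C,D,F,G}; column 6 has {A,B,G}, so it must be E.
(r3,c1): row 3 has {A,B,C,G}; column 1 has {B,D,F,G}, so it must be E.
(r4,c6): row 4 has {B,C,D,E}; column 6 has {A,B,E,G}, so it must be F.
(r4,c7): row 4 has {B,C,D,E,F}; column 7 has {A,B,C,E}, so it must be G.
(r6,c1): row 6 has {A,B,D,G}; column 1 has {B,D,E,F,G}, so it must be C.
(r6,c5): row 6 has {A,B,C,D,G}; column 5 has {A,B,C,E}, so it must be F.
(r7,c1): row 7 has {E}; column 1 has {B,C,D,E,F,G}, so it must be A.
(r7,c2): row 7 has {A,E}; column 2 has {A,B,D,E,F,G}, so it must be C.
(r7,c4): row 7 has {A,C,E}; column 4 has {B,C,D,G}, so it must be F.
(r7,c6): row 7 has {A,C,E,F}; column 6 has {A,B,E,F,G}, so it must be D.
(r3,c5): row 3 has {A,B,C,E,G}; column 5 has {A,B,C,E,F}, so it must be D.
(r3,c7): row 3 has {A,B,C,D,E,G}; column 7 has {A,B,C,E,G}, so it must be F.
(r4,c4): row 4 has {B,C,D,E,F,G}; column 4 has {B,C,D,F,G}, so it must be A.
(r5,c4): row 5 has {A,B,G}; column 4 has {A,B,C,D,F,G}, so it must be E.
(r5,c6): row 5 has {A,B,E,G}; column 6 has {A,B,D,E,F,G}, so it must be C.
(r5,c7): row 5 has {A,B,C,E,G}; column 7 has {A,B,C,E,F,G}, so it must be D.
(r6,c3): row 6 has {A,B,C,D,F,G}; column 3 has {A,C,D,G}, so it must be E.
(r7,c3): row 7 has {A,C,D,E,F}; column 3 has {A,C,D,E,G}, so it must be B.
(r7,c5): row 7 has {A,B,C,D,E,F}; column 5 has {A,B,C,D,E,F}, so it must be G.
(r5,c3): row 5 has {A,B,C,D,E,G}; column 3 has {A,B,C,D,E,G}, so it must be F.

D F A C E G B / F D G B A E C / E B C G D A F / B E D A C F G / G A F E B C D / C G E D F B A / A C B F G D E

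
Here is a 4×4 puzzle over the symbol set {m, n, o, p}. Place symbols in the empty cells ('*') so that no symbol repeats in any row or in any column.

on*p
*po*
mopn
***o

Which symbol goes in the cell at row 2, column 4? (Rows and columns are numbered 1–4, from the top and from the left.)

Cell (r1,c3): row 1 has {n,o,p}; column 3 has {o,p} → m.
Cell (r2,c1): row 2 has {o,p}; column 1 has {m,o} → n.
Cell (r2,c4): row 2 has {n,o,p}; column 4 has {n,o,p} → m.

m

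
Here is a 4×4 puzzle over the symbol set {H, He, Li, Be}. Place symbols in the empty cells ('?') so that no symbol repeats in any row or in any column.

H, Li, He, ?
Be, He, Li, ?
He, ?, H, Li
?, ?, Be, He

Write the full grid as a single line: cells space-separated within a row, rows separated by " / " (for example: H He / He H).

(r1,c4) = Be
(r2,c4) = H
(r3,c2) = Be
(r4,c1) = Li
(r4,c2) = H

H Li He Be / Be He Li H / He Be H Li / Li H Be He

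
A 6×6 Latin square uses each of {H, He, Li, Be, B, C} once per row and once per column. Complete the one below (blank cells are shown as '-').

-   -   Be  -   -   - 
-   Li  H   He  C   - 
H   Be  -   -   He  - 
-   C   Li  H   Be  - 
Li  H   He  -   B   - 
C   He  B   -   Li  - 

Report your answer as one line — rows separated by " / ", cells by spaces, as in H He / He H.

He B Be Li H C / Be Li H He C B / H Be C B He Li / B C Li H Be He / Li H He C B Be / C He B Be Li H

(r1,c2) = B
(r1,c5) = H
(r3,c3) = C
(r6,c4) = Be
(r6,c6) = H
(r1,c1) = He
(r4,c1) = B
(r4,c6) = He
(r5,c4) = C
(r5,c6) = Be
(r1,c4) = Li
(r1,c6) = C
(r2,c1) = Be
(r2,c6) = B
(r3,c4) = B
(r3,c6) = Li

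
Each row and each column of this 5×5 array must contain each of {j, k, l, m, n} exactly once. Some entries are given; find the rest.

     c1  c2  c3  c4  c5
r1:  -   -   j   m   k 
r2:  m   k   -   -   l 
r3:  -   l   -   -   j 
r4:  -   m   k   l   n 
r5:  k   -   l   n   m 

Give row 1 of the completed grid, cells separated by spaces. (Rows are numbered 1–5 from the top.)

l n j m k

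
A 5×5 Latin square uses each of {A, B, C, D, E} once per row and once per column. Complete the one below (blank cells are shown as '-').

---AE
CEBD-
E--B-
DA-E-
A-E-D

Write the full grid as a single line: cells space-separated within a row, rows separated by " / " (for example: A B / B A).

At row 1, column 1: row 1 has {A,E}; column 1 has {A,C,D,E}; that leaves B.
At row 2, column 5: row 2 has {B,C,D,E}; column 5 has {D,E}; that leaves A.
At row 3, column 5: row 3 has {B,E}; column 5 has {A,D,E}; that leaves C.
At row 4, column 3: row 4 has {A,D,E}; column 3 has {B,E}; that leaves C.
At row 4, column 5: row 4 has {A,C,D,E}; column 5 has {A,C,D,E}; that leaves B.
At row 5, column 4: row 5 has {A,D,E}; column 4 has {A,B,D,E}; that leaves C.
At row 1, column 3: row 1 has {A,B,E}; column 3 has {B,C,E}; that leaves D.
At row 3, column 2: row 3 has {B,C,E}; column 2 has {A,E}; that leaves D.
At row 3, column 3: row 3 has {B,C,D,E}; column 3 has {B,C,D,E}; that leaves A.
At row 5, column 2: row 5 has {A,C,D,E}; column 2 has {A,D,E}; that leaves B.
At row 1, column 2: row 1 has {A,B,D,E}; column 2 has {A,B,D,E}; that leaves C.

B C D A E / C E B D A / E D A B C / D A C E B / A B E C D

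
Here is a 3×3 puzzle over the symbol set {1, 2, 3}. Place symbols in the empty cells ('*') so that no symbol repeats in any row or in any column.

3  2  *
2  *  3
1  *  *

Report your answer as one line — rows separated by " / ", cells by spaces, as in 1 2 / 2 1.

(r1,c3) = 1
(r2,c2) = 1
(r3,c2) = 3
(r3,c3) = 2

3 2 1 / 2 1 3 / 1 3 2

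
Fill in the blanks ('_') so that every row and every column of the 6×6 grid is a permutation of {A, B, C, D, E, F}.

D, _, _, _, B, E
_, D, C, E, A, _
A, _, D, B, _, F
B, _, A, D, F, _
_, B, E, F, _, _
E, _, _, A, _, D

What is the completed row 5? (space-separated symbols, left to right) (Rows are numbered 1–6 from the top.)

C B E F D A

(r1,c3) = F
(r1,c4) = C
(r2,c1) = F
(r2,c6) = B
(r4,c6) = C
(r5,c1) = C
(r5,c5) = D
(r5,c6) = A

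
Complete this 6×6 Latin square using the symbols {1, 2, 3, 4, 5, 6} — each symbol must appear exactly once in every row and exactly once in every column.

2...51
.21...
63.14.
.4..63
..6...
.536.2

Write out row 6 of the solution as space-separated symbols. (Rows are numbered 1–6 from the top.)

4 5 3 6 1 2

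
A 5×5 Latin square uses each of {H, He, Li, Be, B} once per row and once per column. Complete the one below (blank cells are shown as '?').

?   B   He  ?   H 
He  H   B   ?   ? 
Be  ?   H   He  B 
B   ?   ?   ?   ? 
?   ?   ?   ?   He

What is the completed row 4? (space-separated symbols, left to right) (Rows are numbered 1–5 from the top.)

B He Be H Li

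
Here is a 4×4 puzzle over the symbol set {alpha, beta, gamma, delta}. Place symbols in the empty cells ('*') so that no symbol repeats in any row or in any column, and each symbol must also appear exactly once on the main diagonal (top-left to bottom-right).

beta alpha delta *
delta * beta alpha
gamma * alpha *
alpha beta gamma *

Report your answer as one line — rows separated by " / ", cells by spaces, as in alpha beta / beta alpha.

beta alpha delta gamma / delta gamma beta alpha / gamma delta alpha beta / alpha beta gamma delta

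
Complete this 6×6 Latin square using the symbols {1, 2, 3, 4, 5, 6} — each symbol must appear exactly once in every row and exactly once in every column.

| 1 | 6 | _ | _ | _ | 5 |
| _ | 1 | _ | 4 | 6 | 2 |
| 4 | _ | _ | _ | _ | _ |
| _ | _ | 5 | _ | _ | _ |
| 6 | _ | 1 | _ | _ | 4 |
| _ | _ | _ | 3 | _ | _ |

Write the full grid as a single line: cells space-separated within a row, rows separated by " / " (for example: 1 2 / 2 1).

1 6 4 2 3 5 / 5 1 3 4 6 2 / 4 5 2 6 1 3 / 3 2 5 1 4 6 / 6 3 1 5 2 4 / 2 4 6 3 5 1

row 1 has {1,5,6}; column 4 has {3,4} — only 2 is left for (r1,c4).
row 2 has {1,2,4,6}; column 3 has {1,5} — only 3 is left for (r2,c3).
row 5 has {1,4,6}; column 4 has {2,3,4} — only 5 is left for (r5,c4).
row 1 has {1,2,5,6}; column 3 has {1,3,5} — only 4 is left for (r1,c3).
row 1 has {1,2,4,5,6}; column 5 has {6} — only 3 is left for (r1,c5).
row 2 has {1,2,3,4,6}; column 1 has {1,4,6} — only 5 is left for (r2,c1).
row 5 has {1,4,5,6}; column 5 has {3,6} — only 2 is left for (r5,c5).
row 6 has {3}; column 1 has {1,4,5,6} — only 2 is left for (r6,c1).
row 6 has {2,3}; column 3 has {1,3,4,5} — only 6 is left for (r6,c3).
row 6 has {2,3,6}; column 6 has {2,4,5} — only 1 is left for (r6,c6).
row 3 has {4}; column 3 has {1,3,4,5,6} — only 2 is left for (r3,c3).
row 4 has {5}; column 1 has {1,2,4,5,6} — only 3 is left for (r4,c1).
row 4 has {3,5}; column 6 has {1,2,4,5} — only 6 is left for (r4,c6).
row 5 has {1,2,4,5,6}; column 2 has {1,6} — only 3 is left for (r5,c2).
row 3 has {2,4}; column 2 has {1,3,6} — only 5 is left for (r3,c2).
row 3 has {2,4,5}; column 5 has {2,3,6} — only 1 is left for (r3,c5).
row 3 has {1,2,4,5}; column 6 has {1,2,4,5,6} — only 3 is left for (r3,c6).
row 4 has {3,5,6}; column 4 has {2,3,4,5} — only 1 is left for (r4,c4).
row 4 has {1,3,5,6}; column 5 has {1,2,3,6} — only 4 is left for (r4,c5).
row 6 has {1,2,3,6}; column 2 has {1,3,5,6} — only 4 is left for (r6,c2).
row 6 has {1,2,3,4,6}; column 5 has {1,2,3,4,6} — only 5 is left for (r6,c5).
row 3 has {1,2,3,4,5}; column 4 has {1,2,3,4,5} — only 6 is left for (r3,c4).
row 4 has {1,3,4,5,6}; column 2 has {1,3,4,5,6} — only 2 is left for (r4,c2).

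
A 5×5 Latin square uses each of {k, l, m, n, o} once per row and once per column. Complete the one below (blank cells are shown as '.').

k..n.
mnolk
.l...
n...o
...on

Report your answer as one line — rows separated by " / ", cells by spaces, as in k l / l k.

k o m n l / m n o l k / o l n k m / n k l m o / l m k o n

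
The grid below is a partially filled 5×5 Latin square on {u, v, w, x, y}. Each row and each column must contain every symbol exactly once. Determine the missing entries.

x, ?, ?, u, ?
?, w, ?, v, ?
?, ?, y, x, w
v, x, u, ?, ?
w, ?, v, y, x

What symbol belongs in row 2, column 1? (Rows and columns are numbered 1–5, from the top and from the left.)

y

(r1,c3): row 1 has {u,x}; column 3 has {u,v,y}, so it must be w.
(r2,c3): row 2 has {v,w}; column 3 has {u,v,w,y}, so it must be x.
(r3,c1): row 3 has {w,x,y}; column 1 has {v,w,x}, so it must be u.
(r3,c2): row 3 has {u,w,x,y}; column 2 has {w,x}, so it must be v.
(r4,c4): row 4 has {u,v,x}; column 4 has {u,v,x,y}, so it must be w.
(r4,c5): row 4 has {u,v,w,x}; column 5 has {w,x}, so it must be y.
(r5,c2): row 5 has {v,w,x,y}; column 2 has {v,w,x}, so it must be u.
(r1,c2): row 1 has {u,w,x}; column 2 has {u,v,w,x}, so it must be y.
(r1,c5): row 1 has {u,w,x,y}; column 5 has {w,x,y}, so it must be v.
(r2,c1): row 2 has {v,w,x}; column 1 has {u,v,w,x}, so it must be y.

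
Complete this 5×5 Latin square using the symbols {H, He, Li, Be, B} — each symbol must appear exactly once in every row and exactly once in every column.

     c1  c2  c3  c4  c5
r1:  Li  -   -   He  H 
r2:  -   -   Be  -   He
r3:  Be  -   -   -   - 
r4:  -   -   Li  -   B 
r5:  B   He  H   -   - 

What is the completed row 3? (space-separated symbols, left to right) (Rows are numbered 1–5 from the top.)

Be B He H Li

(r1,c3) = B
(r2,c1) = H
(r3,c3) = He
(r3,c5) = Li
(r4,c1) = He
(r5,c5) = Be
(r1,c2) = Be
(r4,c2) = H
(r4,c4) = Be
(r5,c4) = Li
(r2,c4) = B
(r3,c2) = B
(r3,c4) = H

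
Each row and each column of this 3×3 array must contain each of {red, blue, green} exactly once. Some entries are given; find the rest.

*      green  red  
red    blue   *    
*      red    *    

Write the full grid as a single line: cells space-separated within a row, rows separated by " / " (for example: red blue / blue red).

At row 1, column 1: row 1 has {red,green}; column 1 has {red}; that leaves blue.
At row 2, column 3: row 2 has {red,blue}; column 3 has {red}; that leaves green.
At row 3, column 1: row 3 has {red}; column 1 has {red,blue}; that leaves green.
At row 3, column 3: row 3 has {red,green}; column 3 has {red,green}; that leaves blue.

blue green red / red blue green / green red blue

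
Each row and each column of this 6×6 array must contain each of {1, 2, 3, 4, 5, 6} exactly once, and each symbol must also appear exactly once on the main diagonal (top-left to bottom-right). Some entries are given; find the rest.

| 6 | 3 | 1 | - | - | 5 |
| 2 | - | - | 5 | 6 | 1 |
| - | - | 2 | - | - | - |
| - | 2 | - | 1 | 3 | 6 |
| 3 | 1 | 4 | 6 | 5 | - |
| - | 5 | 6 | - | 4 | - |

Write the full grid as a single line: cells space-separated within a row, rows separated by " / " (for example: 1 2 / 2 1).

6 3 1 4 2 5 / 2 4 3 5 6 1 / 5 6 2 3 1 4 / 4 2 5 1 3 6 / 3 1 4 6 5 2 / 1 5 6 2 4 3

(r1,c5) = 2
(r2,c2) = 4
(r2,c3) = 3
(r3,c2) = 6
(r3,c5) = 1
(r4,c3) = 5
(r5,c6) = 2
(r6,c1) = 1
(r6,c6) = 3
(r1,c4) = 4
(r3,c4) = 3
(r3,c6) = 4
(r4,c1) = 4
(r6,c4) = 2
(r3,c1) = 5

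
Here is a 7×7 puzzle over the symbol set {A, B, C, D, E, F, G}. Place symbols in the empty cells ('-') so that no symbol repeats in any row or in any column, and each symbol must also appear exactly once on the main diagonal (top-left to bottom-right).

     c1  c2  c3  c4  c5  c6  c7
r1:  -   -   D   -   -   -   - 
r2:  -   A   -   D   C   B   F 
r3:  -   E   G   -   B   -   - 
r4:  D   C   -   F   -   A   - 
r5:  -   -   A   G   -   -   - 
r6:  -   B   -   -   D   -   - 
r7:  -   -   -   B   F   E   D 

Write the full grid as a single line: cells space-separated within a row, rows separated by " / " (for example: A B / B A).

At row 2, column 3: row 2 has {A,B,C,D,F}; column 3 has {A,D,G}; that leaves E.
At row 4, column 3: row 4 has {A,C,D,F}; column 3 has {A,D,E,G}; that leaves B.
At row 5, column 5: row 5 has {A,G}; column 5 has {B,C,D,F}; the diagonal has {A,D,F,G}; that leaves E.
At row 6, column 6: row 6 has {B,D}; column 6 has {A,B,E}; the diagonal has {A,D,E,F,G}; that leaves C.
At row 7, column 2: row 7 has {B,D,E,F}; column 2 has {A,B,C,E}; that leaves G.
At row 7, column 3: row 7 has {B,D,E,F,G}; column 3 has {A,B,D,E,G}; that leaves C.
At row 1, column 1: row 1 has {D}; column 1 has {D}; the diagonal has {A,C,D,E,F,G}; that leaves B.
At row 1, column 2: row 1 has {B,D}; column 2 has {A,B,C,E,G}; that leaves F.
At row 1, column 6: row 1 has {B,D,F}; column 6 has {A,B,C,E}; that leaves G.
At row 2, column 1: row 2 has {A,B,C,D,E,F}; column 1 has {B,D}; that leaves G.
At row 4, column 5: row 4 has {A,B,C,D,F}; column 5 has {B,C,D,E,F}; that leaves G.
At row 4, column 7: row 4 has {A,B,C,D,F,G}; column 7 has {D,F}; that leaves E.
At row 5, column 2: row 5 has {A,E,G}; column 2 has {A,B,C,E,F,G}; that leaves D.
At row 5, column 6: row 5 has {A,D,E,G}; column 6 has {A,B,C,E,G}; that leaves F.
At row 6, column 3: row 6 has {B,C,D}; column 3 has {A,B,C,D,E,G}; that leaves F.
At row 7, column 1: row 7 has {B,C,D,E,F,G}; column 1 has {B,D,G}; that leaves A.
At row 1, column 5: row 1 has {B,D,F,G}; column 5 has {B,C,D,E,F,G}; that leaves A.
At row 1, column 7: row 1 has {A,B,D,F,G}; column 7 has {D,E,F}; that leaves C.
At row 3, column 6: row 3 has {B,E,G}; column 6 has {A,B,C,E,F,G}; that leaves D.
At row 3, column 7: row 3 has {B,D,E,G}; column 7 has {C,D,E,F}; that leaves A.
At row 5, column 1: row 5 has {A,D,E,F,G}; column 1 has {A,B,D,G}; that leaves C.
At row 5, column 7: row 5 has {A,C,D,E,F,G}; column 7 has {A,C,D,E,F}; that leaves B.
At row 6, column 1: row 6 has {B,C,D,F}; column 1 has {A,B,C,D,G}; that leaves E.
At row 6, column 4: row 6 has {B,C,D,E,F}; column 4 has {B,D,F,G}; that leaves A.
At row 6, column 7: row 6 has {A,B,C,D,E,F}; column 7 has {A,B,C,D,E,F}; that leaves G.
At row 1, column 4: row 1 has {A,B,C,D,F,G}; column 4 has {A,B,D,F,G}; that leaves E.
At row 3, column 1: row 3 has {A,B,D,E,G}; column 1 has {A,B,C,D,E,G}; that leaves F.
At row 3, column 4: row 3 has {A,B,D,E,F,G}; column 4 has {A,B,D,E,F,G}; that leaves C.

B F D E A G C / G A E D C B F / F E G C B D A / D C B F G A E / C D A G E F B / E B F A D C G / A G C B F E D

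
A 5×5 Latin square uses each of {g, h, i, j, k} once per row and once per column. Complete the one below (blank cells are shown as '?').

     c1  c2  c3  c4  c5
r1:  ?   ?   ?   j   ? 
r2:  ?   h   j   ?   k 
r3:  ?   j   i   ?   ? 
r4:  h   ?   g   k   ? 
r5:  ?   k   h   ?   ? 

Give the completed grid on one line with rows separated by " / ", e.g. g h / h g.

i g k j h / g h j i k / k j i h g / h i g k j / j k h g i

(r1,c3) = k
(r4,c2) = i
(r4,c5) = j
(r1,c2) = g
(r1,c1) = i
(r1,c5) = h
(r2,c1) = g
(r2,c4) = i
(r3,c1) = k
(r3,c5) = g
(r5,c1) = j
(r5,c4) = g
(r5,c5) = i
(r3,c4) = h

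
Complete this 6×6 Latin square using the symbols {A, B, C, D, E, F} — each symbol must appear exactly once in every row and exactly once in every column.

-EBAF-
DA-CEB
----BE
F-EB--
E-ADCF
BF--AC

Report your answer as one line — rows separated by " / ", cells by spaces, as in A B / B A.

(r1,c1) = C
(r1,c6) = D
(r2,c3) = F
(r3,c1) = A
(r3,c4) = F
(r4,c5) = D
(r4,c6) = A
(r5,c2) = B
(r6,c3) = D
(r6,c4) = E
(r3,c3) = C
(r4,c2) = C
(r3,c2) = D

C E B A F D / D A F C E B / A D C F B E / F C E B D A / E B A D C F / B F D E A C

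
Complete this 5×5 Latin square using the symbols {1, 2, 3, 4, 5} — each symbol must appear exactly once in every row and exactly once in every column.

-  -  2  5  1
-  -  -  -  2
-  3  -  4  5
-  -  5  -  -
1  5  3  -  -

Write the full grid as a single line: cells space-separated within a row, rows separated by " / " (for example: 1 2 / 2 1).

3 4 2 5 1 / 5 1 4 3 2 / 2 3 1 4 5 / 4 2 5 1 3 / 1 5 3 2 4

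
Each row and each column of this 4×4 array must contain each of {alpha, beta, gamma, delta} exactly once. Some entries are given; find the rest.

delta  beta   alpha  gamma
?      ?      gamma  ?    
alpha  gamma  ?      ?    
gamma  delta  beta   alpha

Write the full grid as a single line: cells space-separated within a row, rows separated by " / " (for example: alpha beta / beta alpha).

delta beta alpha gamma / beta alpha gamma delta / alpha gamma delta beta / gamma delta beta alpha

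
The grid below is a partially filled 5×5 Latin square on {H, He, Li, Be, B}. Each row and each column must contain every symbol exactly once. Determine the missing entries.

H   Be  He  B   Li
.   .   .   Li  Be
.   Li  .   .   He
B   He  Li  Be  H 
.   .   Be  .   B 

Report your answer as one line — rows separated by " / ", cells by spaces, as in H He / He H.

row 2 has {Li,Be}; column 1 has {H,B} — only He is left for (r2,c1).
row 3 has {He,Li}; column 1 has {H,He,B} — only Be is left for (r3,c1).
row 3 has {He,Li,Be}; column 4 has {Li,Be,B} — only H is left for (r3,c4).
row 5 has {Be,B}; column 1 has {H,He,Be,B} — only Li is left for (r5,c1).
row 5 has {Li,Be,B}; column 2 has {He,Li,Be} — only H is left for (r5,c2).
row 5 has {H,Li,Be,B}; column 4 has {H,Li,Be,B} — only He is left for (r5,c4).
row 2 has {He,Li,Be}; column 2 has {H,He,Li,Be} — only B is left for (r2,c2).
row 2 has {He,Li,Be,B}; column 3 has {He,Li,Be} — only H is left for (r2,c3).
row 3 has {H,He,Li,Be}; column 3 has {H,He,Li,Be} — only B is left for (r3,c3).

H Be He B Li / He B H Li Be / Be Li B H He / B He Li Be H / Li H Be He B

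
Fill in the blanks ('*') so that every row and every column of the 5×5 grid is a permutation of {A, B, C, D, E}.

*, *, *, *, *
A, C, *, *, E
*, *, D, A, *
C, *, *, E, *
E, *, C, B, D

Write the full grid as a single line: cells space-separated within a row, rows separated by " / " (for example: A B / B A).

(r2,c3) = B
(r2,c4) = D
(r3,c1) = B
(r3,c2) = E
(r3,c5) = C
(r4,c3) = A
(r4,c5) = B
(r5,c2) = A
(r1,c1) = D
(r1,c2) = B
(r1,c3) = E
(r1,c4) = C
(r1,c5) = A
(r4,c2) = D

D B E C A / A C B D E / B E D A C / C D A E B / E A C B D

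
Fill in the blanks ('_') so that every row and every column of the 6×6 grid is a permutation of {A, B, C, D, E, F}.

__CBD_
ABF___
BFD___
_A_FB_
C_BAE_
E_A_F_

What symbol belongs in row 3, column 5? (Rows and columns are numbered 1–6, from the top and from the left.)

A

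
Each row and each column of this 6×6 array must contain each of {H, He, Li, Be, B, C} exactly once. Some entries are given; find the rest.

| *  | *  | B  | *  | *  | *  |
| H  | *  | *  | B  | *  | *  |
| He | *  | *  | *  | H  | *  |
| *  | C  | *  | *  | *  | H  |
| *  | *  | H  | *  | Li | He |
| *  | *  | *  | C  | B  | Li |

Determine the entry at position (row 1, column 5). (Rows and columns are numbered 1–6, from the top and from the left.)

C

(r5,c4) = Be
(r6,c1) = Be
(r6,c3) = He
(r3,c4) = Li
(r4,c4) = He
(r4,c5) = Be
(r5,c2) = B
(r6,c2) = H
(r1,c4) = H
(r3,c2) = Be
(r3,c3) = C
(r3,c6) = B
(r4,c3) = Li
(r5,c1) = C
(r1,c1) = Li
(r1,c2) = He
(r1,c5) = C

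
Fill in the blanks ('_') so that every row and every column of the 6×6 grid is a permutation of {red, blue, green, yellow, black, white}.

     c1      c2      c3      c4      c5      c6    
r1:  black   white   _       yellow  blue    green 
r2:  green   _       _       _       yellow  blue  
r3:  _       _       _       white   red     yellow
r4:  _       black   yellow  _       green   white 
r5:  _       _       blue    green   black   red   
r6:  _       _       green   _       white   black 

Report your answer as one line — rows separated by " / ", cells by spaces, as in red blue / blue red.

(r1,c3) = red
(r2,c2) = red
(r2,c4) = black
(r3,c1) = blue
(r3,c2) = green
(r3,c3) = black
(r4,c1) = red
(r4,c4) = blue
(r5,c2) = yellow
(r6,c1) = yellow
(r6,c2) = blue
(r6,c4) = red
(r2,c3) = white
(r5,c1) = white

black white red yellow blue green / green red white black yellow blue / blue green black white red yellow / red black yellow blue green white / white yellow blue green black red / yellow blue green red white black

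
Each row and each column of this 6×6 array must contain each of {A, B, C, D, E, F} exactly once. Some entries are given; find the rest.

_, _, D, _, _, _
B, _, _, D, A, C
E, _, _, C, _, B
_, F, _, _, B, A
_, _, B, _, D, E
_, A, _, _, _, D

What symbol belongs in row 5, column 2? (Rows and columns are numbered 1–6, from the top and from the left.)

C

(r1,c6) = F
(r2,c2) = E
(r2,c3) = F
(r3,c2) = D
(r3,c3) = A
(r3,c5) = F
(r4,c4) = E
(r5,c2) = C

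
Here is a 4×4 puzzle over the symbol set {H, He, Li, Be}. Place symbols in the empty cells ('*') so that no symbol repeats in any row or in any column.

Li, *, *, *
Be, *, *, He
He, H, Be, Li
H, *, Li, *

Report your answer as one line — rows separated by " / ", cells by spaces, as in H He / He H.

Li Be He H / Be Li H He / He H Be Li / H He Li Be

(r2,c2) = Li
(r2,c3) = H
(r4,c4) = Be
(r1,c3) = He
(r1,c4) = H
(r4,c2) = He
(r1,c2) = Be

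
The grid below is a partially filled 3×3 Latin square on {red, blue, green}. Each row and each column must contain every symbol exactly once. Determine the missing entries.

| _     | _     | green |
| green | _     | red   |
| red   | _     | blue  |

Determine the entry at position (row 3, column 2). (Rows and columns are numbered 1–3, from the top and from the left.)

green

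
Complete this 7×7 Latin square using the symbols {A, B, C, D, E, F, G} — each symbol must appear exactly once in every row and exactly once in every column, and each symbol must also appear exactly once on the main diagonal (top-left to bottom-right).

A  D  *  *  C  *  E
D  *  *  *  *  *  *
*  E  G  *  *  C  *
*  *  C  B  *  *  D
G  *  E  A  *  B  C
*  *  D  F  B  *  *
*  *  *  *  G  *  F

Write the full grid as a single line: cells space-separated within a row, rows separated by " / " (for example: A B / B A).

A D B G C F E / D C F E A G B / B E G D F C A / F G C B E A D / G F E A D B C / C A D F B E G / E B A C G D F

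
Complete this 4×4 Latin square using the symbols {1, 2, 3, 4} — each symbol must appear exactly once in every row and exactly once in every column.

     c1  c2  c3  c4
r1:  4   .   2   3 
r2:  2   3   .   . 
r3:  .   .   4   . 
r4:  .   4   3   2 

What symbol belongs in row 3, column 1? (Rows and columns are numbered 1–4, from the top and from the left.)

3

At row 1, column 2: row 1 has {2,3,4}; column 2 has {3,4}; that leaves 1.
At row 2, column 3: row 2 has {2,3}; column 3 has {2,3,4}; that leaves 1.
At row 2, column 4: row 2 has {1,2,3}; column 4 has {2,3}; that leaves 4.
At row 3, column 2: row 3 has {4}; column 2 has {1,3,4}; that leaves 2.
At row 3, column 4: row 3 has {2,4}; column 4 has {2,3,4}; that leaves 1.
At row 4, column 1: row 4 has {2,3,4}; column 1 has {2,4}; that leaves 1.
At row 3, column 1: row 3 has {1,2,4}; column 1 has {1,2,4}; that leaves 3.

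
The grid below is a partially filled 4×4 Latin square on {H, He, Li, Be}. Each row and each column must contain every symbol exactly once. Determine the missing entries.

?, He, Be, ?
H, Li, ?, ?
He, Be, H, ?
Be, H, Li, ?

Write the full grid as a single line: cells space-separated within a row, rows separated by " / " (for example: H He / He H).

Li He Be H / H Li He Be / He Be H Li / Be H Li He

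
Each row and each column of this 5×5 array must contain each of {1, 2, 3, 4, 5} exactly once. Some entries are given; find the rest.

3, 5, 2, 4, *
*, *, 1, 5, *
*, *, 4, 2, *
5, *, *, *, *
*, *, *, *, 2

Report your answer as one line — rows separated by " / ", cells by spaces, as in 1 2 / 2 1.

row 1 has {2,3,4,5}; column 5 has {2} — only 1 is left for (r1,c5).
row 3 has {2,4}; column 1 has {3,5} — only 1 is left for (r3,c1).
row 3 has {1,2,4}; column 2 has {5} — only 3 is left for (r3,c2).
row 3 has {1,2,3,4}; column 5 has {1,2} — only 5 is left for (r3,c5).
row 4 has {5}; column 3 has {1,2,4} — only 3 is left for (r4,c3).
row 4 has {3,5}; column 4 has {2,4,5} — only 1 is left for (r4,c4).
row 4 has {1,3,5}; column 5 has {1,2,5} — only 4 is left for (r4,c5).
row 5 has {2}; column 1 has {1,3,5} — only 4 is left for (r5,c1).
row 5 has {2,4}; column 2 has {3,5} — only 1 is left for (r5,c2).
row 5 has {1,2,4}; column 3 has {1,2,3,4} — only 5 is left for (r5,c3).
row 5 has {1,2,4,5}; column 4 has {1,2,4,5} — only 3 is left for (r5,c4).
row 2 has {1,5}; column 1 has {1,3,4,5} — only 2 is left for (r2,c1).
row 2 has {1,2,5}; column 2 has {1,3,5} — only 4 is left for (r2,c2).
row 2 has {1,2,4,5}; column 5 has {1,2,4,5} — only 3 is left for (r2,c5).
row 4 has {1,3,4,5}; column 2 has {1,3,4,5} — only 2 is left for (r4,c2).

3 5 2 4 1 / 2 4 1 5 3 / 1 3 4 2 5 / 5 2 3 1 4 / 4 1 5 3 2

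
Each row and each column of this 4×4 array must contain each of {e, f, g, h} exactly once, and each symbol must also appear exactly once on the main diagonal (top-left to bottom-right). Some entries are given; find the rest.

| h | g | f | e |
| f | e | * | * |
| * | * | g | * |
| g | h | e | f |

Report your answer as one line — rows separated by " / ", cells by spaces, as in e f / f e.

h g f e / f e h g / e f g h / g h e f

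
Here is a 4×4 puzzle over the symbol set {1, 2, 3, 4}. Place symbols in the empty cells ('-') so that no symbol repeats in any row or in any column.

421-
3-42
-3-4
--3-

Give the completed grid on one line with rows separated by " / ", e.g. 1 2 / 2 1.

row 1 has {1,2,4}; column 4 has {2,4} — only 3 is left for (r1,c4).
row 2 has {2,3,4}; column 2 has {2,3} — only 1 is left for (r2,c2).
row 3 has {3,4}; column 3 has {1,3,4} — only 2 is left for (r3,c3).
row 4 has {3}; column 2 has {1,2,3} — only 4 is left for (r4,c2).
row 4 has {3,4}; column 4 has {2,3,4} — only 1 is left for (r4,c4).
row 3 has {2,3,4}; column 1 has {3,4} — only 1 is left for (r3,c1).
row 4 has {1,3,4}; column 1 has {1,3,4} — only 2 is left for (r4,c1).

4 2 1 3 / 3 1 4 2 / 1 3 2 4 / 2 4 3 1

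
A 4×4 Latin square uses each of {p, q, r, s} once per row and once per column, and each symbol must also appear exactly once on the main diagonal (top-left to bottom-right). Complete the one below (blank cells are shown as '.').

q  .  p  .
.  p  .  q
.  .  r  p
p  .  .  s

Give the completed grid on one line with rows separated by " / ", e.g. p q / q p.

Cell (r1,c4): row 1 has {p,q}; column 4 has {p,q,s} → r.
Cell (r2,c3): row 2 has {p,q}; column 3 has {p,r} → s.
Cell (r3,c1): row 3 has {p,r}; column 1 has {p,q} → s.
Cell (r3,c2): row 3 has {p,r,s}; column 2 has {p} → q.
Cell (r4,c2): row 4 has {p,s}; column 2 has {p,q} → r.
Cell (r4,c3): row 4 has {p,r,s}; column 3 has {p,r,s} → q.
Cell (r1,c2): row 1 has {p,q,r}; column 2 has {p,q,r} → s.
Cell (r2,c1): row 2 has {p,q,s}; column 1 has {p,q,s} → r.

q s p r / r p s q / s q r p / p r q s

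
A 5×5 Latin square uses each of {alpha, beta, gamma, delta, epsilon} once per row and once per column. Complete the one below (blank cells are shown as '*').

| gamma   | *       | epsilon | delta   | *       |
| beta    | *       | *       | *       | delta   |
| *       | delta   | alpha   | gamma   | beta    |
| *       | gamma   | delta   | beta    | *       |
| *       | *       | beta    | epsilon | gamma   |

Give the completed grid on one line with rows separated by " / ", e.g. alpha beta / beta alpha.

gamma beta epsilon delta alpha / beta epsilon gamma alpha delta / epsilon delta alpha gamma beta / alpha gamma delta beta epsilon / delta alpha beta epsilon gamma

(r1,c5) = alpha
(r2,c3) = gamma
(r2,c4) = alpha
(r3,c1) = epsilon
(r4,c1) = alpha
(r4,c5) = epsilon
(r5,c1) = delta
(r5,c2) = alpha
(r1,c2) = beta
(r2,c2) = epsilon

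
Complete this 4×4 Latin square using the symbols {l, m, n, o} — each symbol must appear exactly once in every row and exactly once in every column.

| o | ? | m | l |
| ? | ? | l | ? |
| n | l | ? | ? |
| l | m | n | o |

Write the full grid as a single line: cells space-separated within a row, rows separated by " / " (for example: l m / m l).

o n m l / m o l n / n l o m / l m n o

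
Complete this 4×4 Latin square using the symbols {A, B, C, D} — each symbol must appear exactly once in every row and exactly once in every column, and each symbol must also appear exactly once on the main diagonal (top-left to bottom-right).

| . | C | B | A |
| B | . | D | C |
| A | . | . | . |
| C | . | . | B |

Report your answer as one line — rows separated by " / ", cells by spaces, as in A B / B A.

D C B A / B A D C / A B C D / C D A B

row 1 has {A,B,C}; column 1 has {A,B,C}; the diagonal has {B} — only D is left for (r1,c1).
row 2 has {B,C,D}; column 2 has {C}; the diagonal has {B,D} — only A is left for (r2,c2).
row 3 has {A}; column 3 has {B,D}; the diagonal has {A,B,D} — only C is left for (r3,c3).
row 3 has {A,C}; column 4 has {A,B,C} — only D is left for (r3,c4).
row 4 has {B,C}; column 2 has {A,C} — only D is left for (r4,c2).
row 4 has {B,C,D}; column 3 has {B,C,D} — only A is left for (r4,c3).
row 3 has {A,C,D}; column 2 has {A,C,D} — only B is left for (r3,c2).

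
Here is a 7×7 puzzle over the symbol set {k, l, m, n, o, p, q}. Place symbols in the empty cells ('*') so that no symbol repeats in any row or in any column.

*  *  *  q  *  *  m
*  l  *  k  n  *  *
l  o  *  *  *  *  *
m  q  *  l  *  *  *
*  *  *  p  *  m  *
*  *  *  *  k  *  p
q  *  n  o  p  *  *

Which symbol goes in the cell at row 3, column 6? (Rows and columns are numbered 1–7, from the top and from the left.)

q

At row 4, column 5: row 4 has {l,m,q}; column 5 has {k,n,p}; that leaves o.
At row 1, column 5: row 1 has {m,q}; column 5 has {k,n,o,p}; that leaves l.
At row 5, column 5: row 5 has {m,p}; column 5 has {k,l,n,o,p}; that leaves q.
At row 3, column 5: row 3 has {l,o}; column 5 has {k,l,n,o,p,q}; that leaves m.
At row 3, column 4: row 3 has {l,m,o}; column 4 has {k,l,o,p,q}; that leaves n.
At row 6, column 4: row 6 has {k,p}; column 4 has {k,l,n,o,p,q}; that leaves m.
At row 6, column 2: row 6 has {k,m,p}; column 2 has {l,o,q}; that leaves n.
At row 5, column 2: row 5 has {m,p,q}; column 2 has {l,n,o,q}; that leaves k.
At row 6, column 1: row 6 has {k,m,n,p}; column 1 has {l,m,q}; that leaves o.
At row 7, column 2: row 7 has {n,o,p,q}; column 2 has {k,l,n,o,q}; that leaves m.
At row 1, column 2: row 1 has {l,m,q}; column 2 has {k,l,m,n,o,q}; that leaves p.
At row 2, column 1: row 2 has {k,l,n}; column 1 has {l,m,o,q}; that leaves p.
At row 5, column 1: row 5 has {k,m,p,q}; column 1 has {l,m,o,p,q}; that leaves n.
At row 1, column 1: row 1 has {l,m,p,q}; column 1 has {l,m,n,o,p,q}; that leaves k.
At row 1, column 3: row 1 has {k,l,m,p,q}; column 3 has {n}; that leaves o.
At row 1, column 6: row 1 has {k,l,m,o,p,q}; column 6 has {m}; that leaves n.
At row 5, column 3: row 5 has {k,m,n,p,q}; column 3 has {n,o}; that leaves l.
At row 5, column 7: row 5 has {k,l,m,n,p,q}; column 7 has {m,p}; that leaves o.
At row 6, column 3: row 6 has {k,m,n,o,p}; column 3 has {l,n,o}; that leaves q.
At row 6, column 6: row 6 has {k,m,n,o,p,q}; column 6 has {m,n}; that leaves l.
At row 7, column 6: row 7 has {m,n,o,p,q}; column 6 has {l,m,n}; that leaves k.
At row 7, column 7: row 7 has {k,m,n,o,p,q}; column 7 has {m,o,p}; that leaves l.
At row 2, column 3: row 2 has {k,l,n,p}; column 3 has {l,n,o,q}; that leaves m.
At row 2, column 7: row 2 has {k,l,m,n,p}; column 7 has {l,m,o,p}; that leaves q.
At row 3, column 7: row 3 has {l,m,n,o}; column 7 has {l,m,o,p,q}; that leaves k.
At row 4, column 6: row 4 has {l,m,o,q}; column 6 has {k,l,m,n}; that leaves p.
At row 4, column 7: row 4 has {l,m,o,p,q}; column 7 has {k,l,m,o,p,q}; that leaves n.
At row 2, column 6: row 2 has {k,l,m,n,p,q}; column 6 has {k,l,m,n,p}; that leaves o.
At row 3, column 3: row 3 has {k,l,m,n,o}; column 3 has {l,m,n,o,q}; that leaves p.
At row 3, column 6: row 3 has {k,l,m,n,o,p}; column 6 has {k,l,m,n,o,p}; that leaves q.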